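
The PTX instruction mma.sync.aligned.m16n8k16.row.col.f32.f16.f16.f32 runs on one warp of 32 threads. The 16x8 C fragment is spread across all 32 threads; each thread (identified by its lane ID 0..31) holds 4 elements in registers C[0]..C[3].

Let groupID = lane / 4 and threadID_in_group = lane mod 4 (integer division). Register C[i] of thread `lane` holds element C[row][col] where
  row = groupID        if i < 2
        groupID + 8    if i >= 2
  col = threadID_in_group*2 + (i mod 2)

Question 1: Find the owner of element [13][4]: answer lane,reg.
r=13->g=5,rb=1  c=4->t=2,b0=0
L=5*4+2=22  i=1*2+0=2

22,2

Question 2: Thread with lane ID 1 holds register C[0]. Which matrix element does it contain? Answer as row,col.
0,2

1: gr=0,th=1
[0] (0+0,1*2+0) = (0,2)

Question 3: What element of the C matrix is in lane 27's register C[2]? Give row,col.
27: g=6,t=3
[2] (6+8,3*2+0) = (14,6)

14,6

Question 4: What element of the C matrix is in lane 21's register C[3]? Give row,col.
lane 21->21/4=5, 21 mod 4=1
i=3  r:5+8->13  c:2·1+1->3

13,3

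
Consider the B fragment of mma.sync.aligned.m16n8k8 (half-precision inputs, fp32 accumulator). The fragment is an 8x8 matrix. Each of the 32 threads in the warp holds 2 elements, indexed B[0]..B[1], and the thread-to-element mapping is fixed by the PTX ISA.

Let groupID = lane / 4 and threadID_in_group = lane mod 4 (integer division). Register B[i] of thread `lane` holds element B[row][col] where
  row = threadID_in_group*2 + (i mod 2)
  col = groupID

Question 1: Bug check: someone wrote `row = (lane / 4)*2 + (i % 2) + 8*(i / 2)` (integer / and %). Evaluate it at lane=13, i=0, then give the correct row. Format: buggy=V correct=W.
buggy=6 correct=2

`(lane / 4)*2 + (i % 2) + 8*(i / 2)`[13,0]->6
13: g=3,t=1
[0] (1*2+0,3) = (2,3)
row: 6 vs 2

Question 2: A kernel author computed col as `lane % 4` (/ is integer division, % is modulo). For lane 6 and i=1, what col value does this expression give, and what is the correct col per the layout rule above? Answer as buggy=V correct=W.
buggy=2 correct=1

`lane % 4`[6,1]=>2
lane 6: grp=1 (6/4), tig=2 (6%4)
i=1: r=2*2+1=5, c=grp=1
col: 2 vs 1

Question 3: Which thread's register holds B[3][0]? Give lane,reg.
1,1

c=0⇒gr=0  r=3⇒th=1,odd=1
L=0*4+1=1  i=1=1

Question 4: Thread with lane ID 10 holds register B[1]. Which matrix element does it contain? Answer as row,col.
L=10⇒gr=10>>2=2, th=10&3=2
[1]⇒row 2·2+1=5  col gr=2

5,2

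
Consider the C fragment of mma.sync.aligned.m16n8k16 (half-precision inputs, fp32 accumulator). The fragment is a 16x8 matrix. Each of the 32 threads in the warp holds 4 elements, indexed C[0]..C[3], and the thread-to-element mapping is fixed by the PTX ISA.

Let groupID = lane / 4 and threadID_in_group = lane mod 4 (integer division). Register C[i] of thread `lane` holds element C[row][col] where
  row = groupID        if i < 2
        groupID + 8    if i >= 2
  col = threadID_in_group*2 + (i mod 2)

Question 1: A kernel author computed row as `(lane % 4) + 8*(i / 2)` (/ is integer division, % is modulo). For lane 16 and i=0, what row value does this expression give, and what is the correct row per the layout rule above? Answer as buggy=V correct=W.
`(lane % 4) + 8*(i / 2)`[16,0]⇒0
lane 16: gr=4 (16/4), th=0 (16%4)
i=0: r=4+0=4, c=0*2+0=0
row: 0 vs 4

buggy=0 correct=4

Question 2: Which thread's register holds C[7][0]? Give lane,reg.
r:7=>grp=7,rB=0  c:0=>tig=0,lo=0
L=7*4+0=28  i=0*2+0=0

28,0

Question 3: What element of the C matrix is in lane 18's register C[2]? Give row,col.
12,4

18: G=4,T=2
[2] (4+8,2*2+0) = (12,4)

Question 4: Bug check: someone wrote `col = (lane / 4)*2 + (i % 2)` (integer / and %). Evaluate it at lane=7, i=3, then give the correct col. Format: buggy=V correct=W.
buggy=3 correct=7

`(lane / 4)*2 + (i % 2)`[7,3]=>3
lane 7: grp=1 (7/4), tig=3 (7%4)
i=3: r=1+8=9, c=3*2+1=7
col: 3 vs 7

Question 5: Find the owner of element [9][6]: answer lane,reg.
r=9->g=1,rb=1  c=6->t=3,b0=0
L=1*4+3=7  i=1*2+0=2

7,2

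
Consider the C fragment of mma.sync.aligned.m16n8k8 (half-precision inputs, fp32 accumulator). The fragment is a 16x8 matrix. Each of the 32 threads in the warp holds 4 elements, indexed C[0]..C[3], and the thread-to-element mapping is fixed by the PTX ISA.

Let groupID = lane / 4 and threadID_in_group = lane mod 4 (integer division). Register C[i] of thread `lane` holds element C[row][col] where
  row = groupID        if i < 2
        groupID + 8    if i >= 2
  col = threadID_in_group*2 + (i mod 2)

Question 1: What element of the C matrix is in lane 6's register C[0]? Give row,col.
1,4

lane 6->6/4=1, 6 mod 4=2
i=0  r:1+0->1  c:2·2+0->4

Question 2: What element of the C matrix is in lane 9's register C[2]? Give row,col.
10,2

lane 9→9/4=2, 9 mod 4=1
i=2  r:2+8→10  c:2·1+0→2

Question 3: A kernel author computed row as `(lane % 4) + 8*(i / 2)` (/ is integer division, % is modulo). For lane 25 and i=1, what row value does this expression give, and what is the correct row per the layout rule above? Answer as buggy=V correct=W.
`(lane % 4) + 8*(i / 2)`[25,1]→1
L=25→G=25>>2=6, T=25&3=1
[1]→row 6+0=6  col 1·2+1=3
row: 1 vs 6

buggy=1 correct=6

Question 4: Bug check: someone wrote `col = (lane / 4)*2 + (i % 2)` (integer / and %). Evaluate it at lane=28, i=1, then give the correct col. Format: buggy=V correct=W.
`(lane / 4)*2 + (i % 2)`[28,1]⇒15
lane 28: gr=7 (28/4), th=0 (28%4)
i=1: r=7+0=7, c=0*2+1=1
col: 15 vs 1

buggy=15 correct=1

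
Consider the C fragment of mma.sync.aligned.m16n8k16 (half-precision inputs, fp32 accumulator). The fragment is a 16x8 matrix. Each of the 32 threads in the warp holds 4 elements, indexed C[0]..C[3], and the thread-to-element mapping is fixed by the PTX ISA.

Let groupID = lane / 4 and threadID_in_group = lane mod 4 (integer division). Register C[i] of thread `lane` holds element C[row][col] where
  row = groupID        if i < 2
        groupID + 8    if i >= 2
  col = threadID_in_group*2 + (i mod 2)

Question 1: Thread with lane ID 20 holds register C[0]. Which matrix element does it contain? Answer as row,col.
5,0

L=20→G=20>>2=5, T=20&3=0
[0]→row 5+0=5  col 0·2+0=0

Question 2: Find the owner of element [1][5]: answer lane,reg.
r=1->g=1,rb=0  c=5->t=2,b0=1
L=1*4+2=6  i=0*2+1=1

6,1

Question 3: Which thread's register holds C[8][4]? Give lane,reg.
r:8=>grp=0,rB=1  c:4=>tig=2,lo=0
L=0*4+2=2  i=1*2+0=2

2,2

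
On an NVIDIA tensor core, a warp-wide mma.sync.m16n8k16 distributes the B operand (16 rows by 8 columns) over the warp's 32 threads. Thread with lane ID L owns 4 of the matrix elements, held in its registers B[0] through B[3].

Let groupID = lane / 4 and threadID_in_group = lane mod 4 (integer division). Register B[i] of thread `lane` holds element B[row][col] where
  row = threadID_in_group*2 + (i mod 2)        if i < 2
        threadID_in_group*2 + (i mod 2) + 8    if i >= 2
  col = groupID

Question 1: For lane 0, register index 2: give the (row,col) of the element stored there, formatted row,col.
lane 0→0/4=0, 0 mod 4=0
i=2  r:2·0+0+8→8  c:0

8,0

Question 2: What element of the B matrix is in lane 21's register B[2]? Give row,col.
10,5

21: gr=5,th=1
[2] (1*2+0+8,5) = (10,5)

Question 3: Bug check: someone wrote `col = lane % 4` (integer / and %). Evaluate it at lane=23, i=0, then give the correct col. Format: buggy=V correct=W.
buggy=3 correct=5

`lane % 4`[23,0]⇒3
lane 23⇒23/4=5, 23 mod 4=3
i=0  r:2·3+0+0⇒6  c:5
col: 3 vs 5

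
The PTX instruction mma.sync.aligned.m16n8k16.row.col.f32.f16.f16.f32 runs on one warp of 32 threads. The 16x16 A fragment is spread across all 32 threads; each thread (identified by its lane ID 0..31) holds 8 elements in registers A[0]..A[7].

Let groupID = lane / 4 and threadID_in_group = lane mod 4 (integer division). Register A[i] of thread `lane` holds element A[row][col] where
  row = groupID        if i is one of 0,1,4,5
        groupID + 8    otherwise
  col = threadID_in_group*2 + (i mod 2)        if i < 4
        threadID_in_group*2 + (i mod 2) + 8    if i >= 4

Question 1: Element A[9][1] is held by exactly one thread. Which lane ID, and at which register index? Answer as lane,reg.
r=9->g=1,rb=1  c=1->cb=0,t=0,b0=1
L=1*4+0=4  i=0*4+1*2+1=3

4,3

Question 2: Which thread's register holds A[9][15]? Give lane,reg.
r=9->g=1,rb=1  c=15->cb=1,t=3,b0=1
L=1*4+3=7  i=1*4+1*2+1=7

7,7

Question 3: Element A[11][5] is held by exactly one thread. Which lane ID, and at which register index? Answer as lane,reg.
r=11→G=3,rhi=1  c=5→chi=0,T=2,p=1
L=3*4+2=14  i=0*4+1*2+1=3

14,3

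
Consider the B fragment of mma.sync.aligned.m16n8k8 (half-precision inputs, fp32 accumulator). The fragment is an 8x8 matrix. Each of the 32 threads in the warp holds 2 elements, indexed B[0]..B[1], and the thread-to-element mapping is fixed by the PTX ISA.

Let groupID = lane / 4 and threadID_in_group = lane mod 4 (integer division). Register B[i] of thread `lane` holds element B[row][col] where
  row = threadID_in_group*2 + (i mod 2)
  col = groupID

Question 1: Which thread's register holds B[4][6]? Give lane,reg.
26,0

c=6⇒gr=6  r=4⇒th=2,odd=0
L=6*4+2=26  i=0=0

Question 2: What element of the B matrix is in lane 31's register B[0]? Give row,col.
lane 31⇒31/4=7, 31 mod 4=3
i=0  r:2·3+0⇒6  c:7

6,7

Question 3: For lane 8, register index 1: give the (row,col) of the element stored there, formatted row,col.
8: gr=2,th=0
[1] (0*2+1,2) = (1,2)

1,2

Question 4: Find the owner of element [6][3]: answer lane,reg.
15,0

c=3⇒gr=3  r=6⇒th=3,odd=0
L=3*4+3=15  i=0=0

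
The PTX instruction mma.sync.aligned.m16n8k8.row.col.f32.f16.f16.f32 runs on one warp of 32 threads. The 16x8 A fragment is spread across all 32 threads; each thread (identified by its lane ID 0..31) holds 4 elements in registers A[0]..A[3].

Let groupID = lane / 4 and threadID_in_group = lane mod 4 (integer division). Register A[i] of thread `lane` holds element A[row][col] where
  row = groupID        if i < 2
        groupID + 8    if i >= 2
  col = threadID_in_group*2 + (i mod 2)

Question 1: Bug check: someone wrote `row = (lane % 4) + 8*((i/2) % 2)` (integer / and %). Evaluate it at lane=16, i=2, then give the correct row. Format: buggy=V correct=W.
buggy=8 correct=12

`(lane % 4) + 8*((i/2) % 2)`[16,2]->8
lane 16: gid=4 (16/4), tid=0 (16%4)
i=2: r=4+8=12, c=0*2+0=0
row: 8 vs 12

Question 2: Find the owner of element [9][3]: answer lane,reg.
5,3

r=9→G=1,rhi=1  c=3→T=1,p=1
L=1*4+1=5  i=1*2+1=3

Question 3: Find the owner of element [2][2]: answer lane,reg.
r=2->g=2,rb=0  c=2->t=1,b0=0
L=2*4+1=9  i=0*2+0=0

9,0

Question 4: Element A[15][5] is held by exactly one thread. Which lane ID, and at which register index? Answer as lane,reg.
r=15⇒gr=7,Rb=1  c=5⇒th=2,odd=1
L=7*4+2=30  i=1*2+1=3

30,3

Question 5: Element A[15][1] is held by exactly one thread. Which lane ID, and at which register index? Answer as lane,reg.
28,3

r=15→G=7,rhi=1  c=1→T=0,p=1
L=7*4+0=28  i=1*2+1=3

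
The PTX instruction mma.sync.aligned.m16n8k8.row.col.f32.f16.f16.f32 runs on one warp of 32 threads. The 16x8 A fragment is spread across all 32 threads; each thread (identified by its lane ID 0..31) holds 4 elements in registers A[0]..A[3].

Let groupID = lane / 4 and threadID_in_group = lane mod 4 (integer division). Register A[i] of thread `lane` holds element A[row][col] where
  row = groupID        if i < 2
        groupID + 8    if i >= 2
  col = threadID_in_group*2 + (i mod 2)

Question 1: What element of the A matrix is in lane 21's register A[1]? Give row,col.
5,3

21: gid=5,tid=1
[1] (5+0,1*2+1) = (5,3)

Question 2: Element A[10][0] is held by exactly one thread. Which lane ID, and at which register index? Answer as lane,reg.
r: 10->gid=2,r8=1  c: 0->tid=0,i&1=0
L=2*4+0=8  i=1*2+0=2

8,2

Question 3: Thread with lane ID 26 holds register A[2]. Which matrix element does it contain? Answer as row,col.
26: g=6,t=2
[2] (6+8,2*2+0) = (14,4)

14,4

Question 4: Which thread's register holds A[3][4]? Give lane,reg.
14,0

r=3→G=3,rhi=0  c=4→T=2,p=0
L=3*4+2=14  i=0*2+0=0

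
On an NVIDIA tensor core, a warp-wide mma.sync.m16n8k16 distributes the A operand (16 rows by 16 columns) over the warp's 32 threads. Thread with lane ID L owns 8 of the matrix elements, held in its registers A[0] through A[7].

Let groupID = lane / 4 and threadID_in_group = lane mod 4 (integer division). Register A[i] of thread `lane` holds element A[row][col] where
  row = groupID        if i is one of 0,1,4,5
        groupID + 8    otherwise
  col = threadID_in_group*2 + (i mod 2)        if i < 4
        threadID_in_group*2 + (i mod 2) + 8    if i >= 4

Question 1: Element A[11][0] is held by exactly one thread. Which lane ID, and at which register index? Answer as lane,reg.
r: 11->gid=3,r8=1  c: 0->c8=0,tid=0,i&1=0
L=3*4+0=12  i=0*4+1*2+0=2

12,2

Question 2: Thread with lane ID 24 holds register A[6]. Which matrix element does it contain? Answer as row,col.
14,8

24: gr=6,th=0
[6] (6+8,0*2+0+8) = (14,8)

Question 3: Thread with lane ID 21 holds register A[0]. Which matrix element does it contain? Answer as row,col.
5,2

lane 21⇒21/4=5, 21 mod 4=1
i=0  r:5+0⇒5  c:2·1+0+0⇒2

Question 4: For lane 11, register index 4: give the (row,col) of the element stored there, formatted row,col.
lane 11: g=2 (11/4), t=3 (11%4)
i=4: r=2+0=2, c=3*2+0+8=14

2,14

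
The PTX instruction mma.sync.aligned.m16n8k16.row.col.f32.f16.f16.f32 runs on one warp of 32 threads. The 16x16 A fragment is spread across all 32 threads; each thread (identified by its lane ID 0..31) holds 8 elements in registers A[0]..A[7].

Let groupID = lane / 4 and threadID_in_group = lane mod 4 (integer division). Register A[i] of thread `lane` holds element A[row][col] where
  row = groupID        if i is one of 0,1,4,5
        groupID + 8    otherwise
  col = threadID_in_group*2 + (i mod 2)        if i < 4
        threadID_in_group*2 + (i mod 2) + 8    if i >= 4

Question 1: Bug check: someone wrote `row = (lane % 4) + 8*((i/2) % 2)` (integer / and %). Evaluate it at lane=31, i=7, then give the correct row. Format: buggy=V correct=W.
`(lane % 4) + 8*((i/2) % 2)`[31,7]=>11
lane 31=>31/4=7, 31 mod 4=3
i=7  r:7+8=>15  c:2·3+1+8=>15
row: 11 vs 15

buggy=11 correct=15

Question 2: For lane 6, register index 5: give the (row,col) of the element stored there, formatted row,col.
1,13

lane 6=>6/4=1, 6 mod 4=2
i=5  r:1+0=>1  c:2·2+1+8=>13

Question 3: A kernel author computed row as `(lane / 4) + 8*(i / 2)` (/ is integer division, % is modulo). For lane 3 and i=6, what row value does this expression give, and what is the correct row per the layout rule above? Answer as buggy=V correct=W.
`(lane / 4) + 8*(i / 2)`[3,6]⇒24
lane 3⇒3/4=0, 3 mod 4=3
i=6  r:0+8⇒8  c:2·3+0+8⇒14
row: 24 vs 8

buggy=24 correct=8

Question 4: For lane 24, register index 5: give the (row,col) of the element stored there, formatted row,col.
L=24⇒gr=24>>2=6, th=24&3=0
[5]⇒row 6+0=6  col 0·2+1+8=9

6,9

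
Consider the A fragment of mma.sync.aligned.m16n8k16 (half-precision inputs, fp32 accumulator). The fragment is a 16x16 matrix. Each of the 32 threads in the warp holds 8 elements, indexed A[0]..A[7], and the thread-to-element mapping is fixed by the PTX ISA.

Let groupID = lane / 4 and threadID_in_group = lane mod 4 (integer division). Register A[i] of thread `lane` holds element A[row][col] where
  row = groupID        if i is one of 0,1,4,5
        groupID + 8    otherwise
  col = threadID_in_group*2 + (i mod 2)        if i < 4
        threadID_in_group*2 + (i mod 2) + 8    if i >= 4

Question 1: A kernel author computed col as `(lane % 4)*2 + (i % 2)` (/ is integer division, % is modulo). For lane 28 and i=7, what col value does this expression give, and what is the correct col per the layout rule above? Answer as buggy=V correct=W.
`(lane % 4)*2 + (i % 2)`[28,7]->1
28: g=7,t=0
[7] (7+8,0*2+1+8) = (15,9)
col: 1 vs 9

buggy=1 correct=9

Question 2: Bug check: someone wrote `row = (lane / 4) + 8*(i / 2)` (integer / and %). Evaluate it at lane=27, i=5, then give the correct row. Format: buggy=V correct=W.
buggy=22 correct=6

`(lane / 4) + 8*(i / 2)`[27,5]⇒22
lane 27: gr=6 (27/4), th=3 (27%4)
i=5: r=6+0=6, c=3*2+1+8=15
row: 22 vs 6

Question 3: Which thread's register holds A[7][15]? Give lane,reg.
31,5

r=7⇒gr=7,Rb=0  c=15⇒Cb=1,th=3,odd=1
L=7*4+3=31  i=1*4+0*2+1=5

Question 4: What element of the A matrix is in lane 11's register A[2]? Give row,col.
10,6

lane 11→11/4=2, 11 mod 4=3
i=2  r:2+8→10  c:2·3+0+0→6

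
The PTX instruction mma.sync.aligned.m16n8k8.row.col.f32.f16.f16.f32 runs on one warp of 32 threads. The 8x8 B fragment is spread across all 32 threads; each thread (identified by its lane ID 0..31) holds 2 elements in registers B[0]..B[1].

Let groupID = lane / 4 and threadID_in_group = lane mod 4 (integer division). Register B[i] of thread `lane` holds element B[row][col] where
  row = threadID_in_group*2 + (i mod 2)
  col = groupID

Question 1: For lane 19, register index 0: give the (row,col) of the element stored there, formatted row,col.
L=19→G=19>>2=4, T=19&3=3
[0]→row 3·2+0=6  col G=4

6,4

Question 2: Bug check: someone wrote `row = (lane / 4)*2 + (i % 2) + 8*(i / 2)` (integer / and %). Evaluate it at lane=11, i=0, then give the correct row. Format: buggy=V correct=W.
`(lane / 4)*2 + (i % 2) + 8*(i / 2)`[11,0]⇒4
11: gr=2,th=3
[0] (3*2+0,2) = (6,2)
row: 4 vs 6

buggy=4 correct=6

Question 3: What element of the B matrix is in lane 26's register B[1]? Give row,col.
L=26→G=26>>2=6, T=26&3=2
[1]→row 2·2+1=5  col G=6

5,6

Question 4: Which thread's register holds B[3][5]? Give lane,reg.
21,1

c: 5->gid=5  r: 3->tid=1,i&1=1
L=5*4+1=21  i=1=1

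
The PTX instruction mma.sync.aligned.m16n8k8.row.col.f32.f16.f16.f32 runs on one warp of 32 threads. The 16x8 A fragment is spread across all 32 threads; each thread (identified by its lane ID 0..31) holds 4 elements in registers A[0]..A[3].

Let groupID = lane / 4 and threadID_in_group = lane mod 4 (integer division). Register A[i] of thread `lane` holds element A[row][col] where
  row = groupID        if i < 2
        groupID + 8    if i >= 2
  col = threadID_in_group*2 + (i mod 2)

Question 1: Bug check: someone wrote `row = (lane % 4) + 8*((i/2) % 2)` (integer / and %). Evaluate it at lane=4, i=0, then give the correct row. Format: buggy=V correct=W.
`(lane % 4) + 8*((i/2) % 2)`[4,0]->0
lane 4: gid=1 (4/4), tid=0 (4%4)
i=0: r=1+0=1, c=0*2+0=0
row: 0 vs 1

buggy=0 correct=1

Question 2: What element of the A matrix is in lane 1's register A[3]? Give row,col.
1: g=0,t=1
[3] (0+8,1*2+1) = (8,3)

8,3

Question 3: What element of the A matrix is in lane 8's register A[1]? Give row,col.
lane 8: grp=2 (8/4), tig=0 (8%4)
i=1: r=2+0=2, c=0*2+1=1

2,1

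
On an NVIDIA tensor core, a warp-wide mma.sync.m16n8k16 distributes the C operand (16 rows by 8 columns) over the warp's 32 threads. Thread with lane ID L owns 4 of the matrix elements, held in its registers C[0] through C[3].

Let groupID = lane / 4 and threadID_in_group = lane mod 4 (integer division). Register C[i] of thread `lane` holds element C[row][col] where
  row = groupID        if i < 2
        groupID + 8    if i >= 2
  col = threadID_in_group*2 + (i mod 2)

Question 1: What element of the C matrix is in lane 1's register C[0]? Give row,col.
0,2

1: gid=0,tid=1
[0] (0+0,1*2+0) = (0,2)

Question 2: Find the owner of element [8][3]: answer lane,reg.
r=8->g=0,rb=1  c=3->t=1,b0=1
L=0*4+1=1  i=1*2+1=3

1,3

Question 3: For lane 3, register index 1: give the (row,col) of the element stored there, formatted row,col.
0,7

lane 3: gid=0 (3/4), tid=3 (3%4)
i=1: r=0+0=0, c=3*2+1=7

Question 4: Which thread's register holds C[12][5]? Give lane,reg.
r: 12->gid=4,r8=1  c: 5->tid=2,i&1=1
L=4*4+2=18  i=1*2+1=3

18,3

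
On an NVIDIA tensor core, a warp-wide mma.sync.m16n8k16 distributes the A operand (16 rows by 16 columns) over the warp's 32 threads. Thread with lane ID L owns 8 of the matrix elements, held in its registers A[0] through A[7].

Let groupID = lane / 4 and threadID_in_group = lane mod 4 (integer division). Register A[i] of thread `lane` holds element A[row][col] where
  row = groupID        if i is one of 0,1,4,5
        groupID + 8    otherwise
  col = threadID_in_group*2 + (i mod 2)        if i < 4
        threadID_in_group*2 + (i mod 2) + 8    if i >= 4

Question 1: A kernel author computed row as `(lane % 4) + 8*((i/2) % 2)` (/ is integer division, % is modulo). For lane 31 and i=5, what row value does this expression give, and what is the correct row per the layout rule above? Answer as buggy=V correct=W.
`(lane % 4) + 8*((i/2) % 2)`[31,5]→3
lane 31→31/4=7, 31 mod 4=3
i=5  r:7+0→7  c:2·3+1+8→15
row: 3 vs 7

buggy=3 correct=7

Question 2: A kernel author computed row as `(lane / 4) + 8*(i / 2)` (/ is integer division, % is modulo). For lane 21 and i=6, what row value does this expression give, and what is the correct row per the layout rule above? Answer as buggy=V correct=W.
buggy=29 correct=13

`(lane / 4) + 8*(i / 2)`[21,6]->29
21: gid=5,tid=1
[6] (5+8,1*2+0+8) = (13,10)
row: 29 vs 13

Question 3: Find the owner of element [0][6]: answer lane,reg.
3,0

r=0⇒gr=0,Rb=0  c=6⇒Cb=0,th=3,odd=0
L=0*4+3=3  i=0*4+0*2+0=0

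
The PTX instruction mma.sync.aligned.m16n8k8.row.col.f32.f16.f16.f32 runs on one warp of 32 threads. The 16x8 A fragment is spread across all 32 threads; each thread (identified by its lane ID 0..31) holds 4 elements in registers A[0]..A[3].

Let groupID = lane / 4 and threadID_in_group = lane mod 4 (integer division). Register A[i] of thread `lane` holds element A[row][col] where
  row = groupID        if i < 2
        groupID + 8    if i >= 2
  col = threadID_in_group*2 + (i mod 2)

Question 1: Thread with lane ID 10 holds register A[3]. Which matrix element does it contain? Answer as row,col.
lane 10: grp=2 (10/4), tig=2 (10%4)
i=3: r=2+8=10, c=2*2+1=5

10,5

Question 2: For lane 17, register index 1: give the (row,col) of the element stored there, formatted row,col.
L=17=>grp=17>>2=4, tig=17&3=1
[1]=>row 4+0=4  col 1·2+1=3

4,3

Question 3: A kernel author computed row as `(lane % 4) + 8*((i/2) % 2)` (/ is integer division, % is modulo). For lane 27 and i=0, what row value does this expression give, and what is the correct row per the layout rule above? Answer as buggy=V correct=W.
`(lane % 4) + 8*((i/2) % 2)`[27,0]->3
27: g=6,t=3
[0] (6+0,3*2+0) = (6,6)
row: 3 vs 6

buggy=3 correct=6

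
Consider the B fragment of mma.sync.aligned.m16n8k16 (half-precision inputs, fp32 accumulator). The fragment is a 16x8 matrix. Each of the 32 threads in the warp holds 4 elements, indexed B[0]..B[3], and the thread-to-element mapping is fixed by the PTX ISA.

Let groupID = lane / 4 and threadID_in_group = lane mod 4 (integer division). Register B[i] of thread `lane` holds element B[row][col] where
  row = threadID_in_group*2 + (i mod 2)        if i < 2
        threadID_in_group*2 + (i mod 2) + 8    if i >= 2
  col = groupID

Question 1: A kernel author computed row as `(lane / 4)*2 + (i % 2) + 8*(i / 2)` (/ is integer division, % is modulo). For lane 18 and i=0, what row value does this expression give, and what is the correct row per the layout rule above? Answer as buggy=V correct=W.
`(lane / 4)*2 + (i % 2) + 8*(i / 2)`[18,0]⇒8
lane 18: gr=4 (18/4), th=2 (18%4)
i=0: r=2*2+0+0=4, c=gr=4
row: 8 vs 4

buggy=8 correct=4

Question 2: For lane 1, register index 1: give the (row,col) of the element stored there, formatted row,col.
3,0

lane 1: gr=0 (1/4), th=1 (1%4)
i=1: r=1*2+1+0=3, c=gr=0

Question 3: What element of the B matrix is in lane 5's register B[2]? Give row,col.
10,1

lane 5: gid=1 (5/4), tid=1 (5%4)
i=2: r=1*2+0+8=10, c=gid=1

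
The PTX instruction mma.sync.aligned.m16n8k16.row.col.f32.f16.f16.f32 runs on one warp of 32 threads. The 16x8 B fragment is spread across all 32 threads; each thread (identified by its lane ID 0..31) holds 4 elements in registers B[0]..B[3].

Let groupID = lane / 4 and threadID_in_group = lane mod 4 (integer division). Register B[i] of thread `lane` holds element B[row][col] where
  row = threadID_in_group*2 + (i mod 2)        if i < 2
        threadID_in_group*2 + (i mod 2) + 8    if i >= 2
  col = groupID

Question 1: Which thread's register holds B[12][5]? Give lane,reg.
22,2

c:5=>grp=5  r:12=>rB=1,tig=2,lo=0
L=5*4+2=22  i=1*2+0=2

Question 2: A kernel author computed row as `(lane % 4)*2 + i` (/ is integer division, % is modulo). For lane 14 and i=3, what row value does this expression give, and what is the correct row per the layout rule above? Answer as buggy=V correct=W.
buggy=7 correct=13

`(lane % 4)*2 + i`[14,3]->7
lane 14->14/4=3, 14 mod 4=2
i=3  r:2·2+1+8->13  c:3
row: 7 vs 13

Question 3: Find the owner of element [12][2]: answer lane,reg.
10,2

c=2⇒gr=2  r=12⇒Rb=1,th=2,odd=0
L=2*4+2=10  i=1*2+0=2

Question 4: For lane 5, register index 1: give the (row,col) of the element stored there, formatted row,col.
5: G=1,T=1
[1] (1*2+1+0,1) = (3,1)

3,1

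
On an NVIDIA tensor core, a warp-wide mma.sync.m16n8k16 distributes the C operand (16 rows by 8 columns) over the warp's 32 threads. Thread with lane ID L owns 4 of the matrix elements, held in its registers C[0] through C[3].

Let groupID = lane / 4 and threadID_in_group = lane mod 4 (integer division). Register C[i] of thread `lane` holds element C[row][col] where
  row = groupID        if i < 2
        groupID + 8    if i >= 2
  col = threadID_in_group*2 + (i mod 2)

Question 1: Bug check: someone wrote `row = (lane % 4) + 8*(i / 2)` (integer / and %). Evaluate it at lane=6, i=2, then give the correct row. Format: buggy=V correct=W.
buggy=10 correct=9

`(lane % 4) + 8*(i / 2)`[6,2]→10
6: G=1,T=2
[2] (1+8,2*2+0) = (9,4)
row: 10 vs 9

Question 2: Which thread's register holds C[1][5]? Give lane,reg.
6,1

r=1->g=1,rb=0  c=5->t=2,b0=1
L=1*4+2=6  i=0*2+1=1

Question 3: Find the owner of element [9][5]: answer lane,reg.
r: 9->gid=1,r8=1  c: 5->tid=2,i&1=1
L=1*4+2=6  i=1*2+1=3

6,3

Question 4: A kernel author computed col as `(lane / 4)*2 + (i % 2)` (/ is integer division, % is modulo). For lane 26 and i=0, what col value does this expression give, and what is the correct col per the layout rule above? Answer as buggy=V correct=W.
buggy=12 correct=4

`(lane / 4)*2 + (i % 2)`[26,0]->12
L=26->gid=26>>2=6, tid=26&3=2
[0]->row 6+0=6  col 2·2+0=4
col: 12 vs 4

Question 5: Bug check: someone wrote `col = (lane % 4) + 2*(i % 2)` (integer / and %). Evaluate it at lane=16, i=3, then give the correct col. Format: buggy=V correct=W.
`(lane % 4) + 2*(i % 2)`[16,3]->2
16: g=4,t=0
[3] (4+8,0*2+1) = (12,1)
col: 2 vs 1

buggy=2 correct=1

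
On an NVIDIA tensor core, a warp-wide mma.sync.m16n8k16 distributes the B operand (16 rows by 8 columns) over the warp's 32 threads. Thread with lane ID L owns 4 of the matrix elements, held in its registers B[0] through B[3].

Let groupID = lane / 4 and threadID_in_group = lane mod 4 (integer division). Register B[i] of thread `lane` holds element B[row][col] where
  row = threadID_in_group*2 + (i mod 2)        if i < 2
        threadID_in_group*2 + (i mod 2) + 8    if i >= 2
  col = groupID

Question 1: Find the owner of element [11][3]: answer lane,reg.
13,3

c=3→G=3  r=11→rhi=1,T=1,p=1
L=3*4+1=13  i=1*2+1=3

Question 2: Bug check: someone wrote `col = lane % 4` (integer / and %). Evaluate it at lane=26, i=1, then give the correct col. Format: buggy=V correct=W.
buggy=2 correct=6

`lane % 4`[26,1]->2
L=26->gid=26>>2=6, tid=26&3=2
[1]->row 2·2+1+0=5  col gid=6
col: 2 vs 6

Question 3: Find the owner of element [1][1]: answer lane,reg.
4,1

c=1→G=1  r=1→rhi=0,T=0,p=1
L=1*4+0=4  i=0*2+1=1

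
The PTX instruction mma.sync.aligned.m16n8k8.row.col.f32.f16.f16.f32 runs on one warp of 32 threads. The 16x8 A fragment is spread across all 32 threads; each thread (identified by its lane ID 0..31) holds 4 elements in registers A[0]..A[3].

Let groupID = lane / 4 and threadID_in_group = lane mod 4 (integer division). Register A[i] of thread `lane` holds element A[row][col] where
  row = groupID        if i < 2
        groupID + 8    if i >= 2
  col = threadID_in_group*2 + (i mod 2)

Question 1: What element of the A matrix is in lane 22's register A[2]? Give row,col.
22: g=5,t=2
[2] (5+8,2*2+0) = (13,4)

13,4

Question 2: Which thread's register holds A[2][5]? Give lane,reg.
r: 2->gid=2,r8=0  c: 5->tid=2,i&1=1
L=2*4+2=10  i=0*2+1=1

10,1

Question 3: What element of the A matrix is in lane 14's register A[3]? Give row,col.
L=14->gid=14>>2=3, tid=14&3=2
[3]->row 3+8=11  col 2·2+1=5

11,5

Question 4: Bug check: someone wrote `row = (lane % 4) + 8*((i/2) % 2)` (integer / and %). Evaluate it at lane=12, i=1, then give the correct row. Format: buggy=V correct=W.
buggy=0 correct=3

`(lane % 4) + 8*((i/2) % 2)`[12,1]->0
lane 12->12/4=3, 12 mod 4=0
i=1  r:3+0->3  c:2·0+1->1
row: 0 vs 3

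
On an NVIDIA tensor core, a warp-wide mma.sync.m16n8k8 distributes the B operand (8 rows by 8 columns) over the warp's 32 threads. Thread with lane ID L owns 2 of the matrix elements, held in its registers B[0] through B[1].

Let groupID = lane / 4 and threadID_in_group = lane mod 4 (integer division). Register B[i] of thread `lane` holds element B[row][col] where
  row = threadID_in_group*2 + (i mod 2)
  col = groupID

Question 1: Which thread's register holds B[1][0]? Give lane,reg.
0,1

c:0=>grp=0  r:1=>tig=0,lo=1
L=0*4+0=0  i=1=1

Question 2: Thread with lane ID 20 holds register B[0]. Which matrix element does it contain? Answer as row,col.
20: grp=5,tig=0
[0] (0*2+0,5) = (0,5)

0,5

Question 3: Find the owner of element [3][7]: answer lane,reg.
29,1

c=7→G=7  r=3→T=1,p=1
L=7*4+1=29  i=1=1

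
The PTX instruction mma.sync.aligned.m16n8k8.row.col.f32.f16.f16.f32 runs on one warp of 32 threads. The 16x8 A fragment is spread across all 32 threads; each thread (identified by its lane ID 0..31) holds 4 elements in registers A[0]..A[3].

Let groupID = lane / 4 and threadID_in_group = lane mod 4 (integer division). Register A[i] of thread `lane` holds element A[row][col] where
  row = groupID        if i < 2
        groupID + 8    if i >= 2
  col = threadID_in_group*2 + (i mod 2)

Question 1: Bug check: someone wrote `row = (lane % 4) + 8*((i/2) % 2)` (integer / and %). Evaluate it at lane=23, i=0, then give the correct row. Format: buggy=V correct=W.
`(lane % 4) + 8*((i/2) % 2)`[23,0]⇒3
L=23⇒gr=23>>2=5, th=23&3=3
[0]⇒row 5+0=5  col 3·2+0=6
row: 3 vs 5

buggy=3 correct=5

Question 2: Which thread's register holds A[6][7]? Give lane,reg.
r:6=>grp=6,rB=0  c:7=>tig=3,lo=1
L=6*4+3=27  i=0*2+1=1

27,1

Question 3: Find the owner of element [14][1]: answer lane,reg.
24,3

r: 14->gid=6,r8=1  c: 1->tid=0,i&1=1
L=6*4+0=24  i=1*2+1=3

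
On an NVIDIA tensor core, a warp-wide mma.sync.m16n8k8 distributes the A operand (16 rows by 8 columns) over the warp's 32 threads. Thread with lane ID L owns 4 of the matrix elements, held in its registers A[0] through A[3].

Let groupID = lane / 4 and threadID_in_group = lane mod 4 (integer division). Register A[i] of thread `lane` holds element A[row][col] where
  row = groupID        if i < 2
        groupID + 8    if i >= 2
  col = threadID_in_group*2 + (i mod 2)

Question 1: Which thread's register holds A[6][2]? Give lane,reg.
25,0

r:6=>grp=6,rB=0  c:2=>tig=1,lo=0
L=6*4+1=25  i=0*2+0=0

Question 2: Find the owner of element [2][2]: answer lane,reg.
r: 2->gid=2,r8=0  c: 2->tid=1,i&1=0
L=2*4+1=9  i=0*2+0=0

9,0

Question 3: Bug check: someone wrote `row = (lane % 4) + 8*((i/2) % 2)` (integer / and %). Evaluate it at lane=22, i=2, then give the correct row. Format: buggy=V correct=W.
buggy=10 correct=13

`(lane % 4) + 8*((i/2) % 2)`[22,2]->10
lane 22->22/4=5, 22 mod 4=2
i=2  r:5+8->13  c:2·2+0->4
row: 10 vs 13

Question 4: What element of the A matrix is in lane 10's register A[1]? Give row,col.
2,5

10: g=2,t=2
[1] (2+0,2*2+1) = (2,5)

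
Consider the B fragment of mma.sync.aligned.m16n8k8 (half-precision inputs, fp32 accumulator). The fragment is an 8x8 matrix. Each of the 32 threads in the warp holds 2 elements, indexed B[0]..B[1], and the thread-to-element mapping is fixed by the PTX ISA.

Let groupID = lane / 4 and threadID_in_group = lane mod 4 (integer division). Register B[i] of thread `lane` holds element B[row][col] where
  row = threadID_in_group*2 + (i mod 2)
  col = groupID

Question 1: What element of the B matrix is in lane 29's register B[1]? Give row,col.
L=29⇒gr=29>>2=7, th=29&3=1
[1]⇒row 1·2+1=3  col gr=7

3,7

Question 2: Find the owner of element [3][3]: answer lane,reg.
c=3⇒gr=3  r=3⇒th=1,odd=1
L=3*4+1=13  i=1=1

13,1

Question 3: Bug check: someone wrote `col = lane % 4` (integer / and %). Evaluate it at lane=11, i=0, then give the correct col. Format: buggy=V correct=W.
buggy=3 correct=2

`lane % 4`[11,0]->3
11: gid=2,tid=3
[0] (3*2+0,2) = (6,2)
col: 3 vs 2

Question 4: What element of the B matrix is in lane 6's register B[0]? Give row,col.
lane 6->6/4=1, 6 mod 4=2
i=0  r:2·2+0->4  c:1

4,1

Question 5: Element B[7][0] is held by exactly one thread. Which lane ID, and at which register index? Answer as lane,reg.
3,1

c=0⇒gr=0  r=7⇒th=3,odd=1
L=0*4+3=3  i=1=1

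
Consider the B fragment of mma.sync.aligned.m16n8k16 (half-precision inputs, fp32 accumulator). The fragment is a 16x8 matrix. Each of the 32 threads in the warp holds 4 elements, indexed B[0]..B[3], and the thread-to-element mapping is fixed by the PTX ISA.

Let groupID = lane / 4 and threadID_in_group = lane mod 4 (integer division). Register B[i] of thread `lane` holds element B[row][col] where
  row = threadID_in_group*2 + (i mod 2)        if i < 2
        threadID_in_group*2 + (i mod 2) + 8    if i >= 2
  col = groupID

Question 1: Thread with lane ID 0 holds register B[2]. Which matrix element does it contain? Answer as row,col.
8,0

lane 0: G=0 (0/4), T=0 (0%4)
i=2: r=0*2+0+8=8, c=G=0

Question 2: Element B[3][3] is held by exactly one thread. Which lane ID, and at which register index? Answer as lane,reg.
c:3=>grp=3  r:3=>rB=0,tig=1,lo=1
L=3*4+1=13  i=0*2+1=1

13,1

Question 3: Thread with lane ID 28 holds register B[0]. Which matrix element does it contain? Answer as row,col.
28: grp=7,tig=0
[0] (0*2+0+0,7) = (0,7)

0,7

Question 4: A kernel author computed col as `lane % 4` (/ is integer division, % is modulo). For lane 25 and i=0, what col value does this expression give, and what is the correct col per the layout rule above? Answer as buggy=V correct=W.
`lane % 4`[25,0]→1
L=25→G=25>>2=6, T=25&3=1
[0]→row 1·2+0+0=2  col G=6
col: 1 vs 6

buggy=1 correct=6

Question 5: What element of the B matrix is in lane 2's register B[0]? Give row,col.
lane 2: gid=0 (2/4), tid=2 (2%4)
i=0: r=2*2+0+0=4, c=gid=0

4,0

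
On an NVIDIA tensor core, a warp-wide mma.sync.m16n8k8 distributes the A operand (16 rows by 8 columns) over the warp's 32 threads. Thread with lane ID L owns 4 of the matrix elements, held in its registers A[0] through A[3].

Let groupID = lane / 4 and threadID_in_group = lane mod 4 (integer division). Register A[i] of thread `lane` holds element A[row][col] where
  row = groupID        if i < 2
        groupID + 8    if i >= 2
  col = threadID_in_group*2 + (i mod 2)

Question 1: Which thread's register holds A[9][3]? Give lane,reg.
r=9⇒gr=1,Rb=1  c=3⇒th=1,odd=1
L=1*4+1=5  i=1*2+1=3

5,3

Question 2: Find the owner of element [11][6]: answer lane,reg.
r=11⇒gr=3,Rb=1  c=6⇒th=3,odd=0
L=3*4+3=15  i=1*2+0=2

15,2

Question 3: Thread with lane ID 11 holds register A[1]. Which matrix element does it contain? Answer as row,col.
lane 11: G=2 (11/4), T=3 (11%4)
i=1: r=2+0=2, c=3*2+1=7

2,7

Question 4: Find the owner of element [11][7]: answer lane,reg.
15,3

r=11⇒gr=3,Rb=1  c=7⇒th=3,odd=1
L=3*4+3=15  i=1*2+1=3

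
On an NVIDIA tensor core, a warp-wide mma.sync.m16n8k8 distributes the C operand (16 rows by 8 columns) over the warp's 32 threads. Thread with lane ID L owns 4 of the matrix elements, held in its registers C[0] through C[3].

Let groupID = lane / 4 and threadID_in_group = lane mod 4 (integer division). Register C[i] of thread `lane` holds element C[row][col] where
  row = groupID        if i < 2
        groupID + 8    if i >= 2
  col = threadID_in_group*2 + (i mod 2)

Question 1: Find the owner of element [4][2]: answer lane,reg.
17,0

r:4=>grp=4,rB=0  c:2=>tig=1,lo=0
L=4*4+1=17  i=0*2+0=0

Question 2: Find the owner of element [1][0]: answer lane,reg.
4,0

r:1=>grp=1,rB=0  c:0=>tig=0,lo=0
L=1*4+0=4  i=0*2+0=0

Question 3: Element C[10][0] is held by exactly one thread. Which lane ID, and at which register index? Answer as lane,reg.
r=10→G=2,rhi=1  c=0→T=0,p=0
L=2*4+0=8  i=1*2+0=2

8,2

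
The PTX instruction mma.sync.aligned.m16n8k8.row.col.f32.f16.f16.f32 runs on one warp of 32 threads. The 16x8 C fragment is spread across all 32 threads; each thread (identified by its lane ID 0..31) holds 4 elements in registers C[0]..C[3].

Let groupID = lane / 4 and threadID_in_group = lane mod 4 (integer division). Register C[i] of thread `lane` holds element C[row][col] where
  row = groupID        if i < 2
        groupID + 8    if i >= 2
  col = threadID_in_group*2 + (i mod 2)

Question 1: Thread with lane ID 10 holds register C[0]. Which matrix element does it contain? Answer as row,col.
lane 10: gid=2 (10/4), tid=2 (10%4)
i=0: r=2+0=2, c=2*2+0=4

2,4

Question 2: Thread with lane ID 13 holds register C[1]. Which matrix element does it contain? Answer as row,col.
13: G=3,T=1
[1] (3+0,1*2+1) = (3,3)

3,3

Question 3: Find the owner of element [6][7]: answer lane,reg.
27,1

r:6=>grp=6,rB=0  c:7=>tig=3,lo=1
L=6*4+3=27  i=0*2+1=1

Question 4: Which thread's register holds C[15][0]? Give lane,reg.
r:15=>grp=7,rB=1  c:0=>tig=0,lo=0
L=7*4+0=28  i=1*2+0=2

28,2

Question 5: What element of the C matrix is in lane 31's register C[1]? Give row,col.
31: G=7,T=3
[1] (7+0,3*2+1) = (7,7)

7,7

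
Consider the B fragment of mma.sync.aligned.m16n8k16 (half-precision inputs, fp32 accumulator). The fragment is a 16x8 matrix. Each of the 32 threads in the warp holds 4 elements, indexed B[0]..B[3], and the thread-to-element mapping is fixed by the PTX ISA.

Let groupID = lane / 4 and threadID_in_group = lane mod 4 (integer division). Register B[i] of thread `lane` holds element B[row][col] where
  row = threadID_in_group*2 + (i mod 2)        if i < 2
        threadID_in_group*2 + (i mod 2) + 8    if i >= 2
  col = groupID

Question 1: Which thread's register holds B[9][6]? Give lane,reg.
c=6->g=6  r=9->rb=1,t=0,b0=1
L=6*4+0=24  i=1*2+1=3

24,3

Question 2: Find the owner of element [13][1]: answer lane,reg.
c=1→G=1  r=13→rhi=1,T=2,p=1
L=1*4+2=6  i=1*2+1=3

6,3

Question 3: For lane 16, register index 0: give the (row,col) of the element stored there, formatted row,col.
0,4

16: gid=4,tid=0
[0] (0*2+0+0,4) = (0,4)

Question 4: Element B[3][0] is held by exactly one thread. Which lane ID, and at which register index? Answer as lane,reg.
1,1

c=0->g=0  r=3->rb=0,t=1,b0=1
L=0*4+1=1  i=0*2+1=1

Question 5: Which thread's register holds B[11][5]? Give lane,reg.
c=5->g=5  r=11->rb=1,t=1,b0=1
L=5*4+1=21  i=1*2+1=3

21,3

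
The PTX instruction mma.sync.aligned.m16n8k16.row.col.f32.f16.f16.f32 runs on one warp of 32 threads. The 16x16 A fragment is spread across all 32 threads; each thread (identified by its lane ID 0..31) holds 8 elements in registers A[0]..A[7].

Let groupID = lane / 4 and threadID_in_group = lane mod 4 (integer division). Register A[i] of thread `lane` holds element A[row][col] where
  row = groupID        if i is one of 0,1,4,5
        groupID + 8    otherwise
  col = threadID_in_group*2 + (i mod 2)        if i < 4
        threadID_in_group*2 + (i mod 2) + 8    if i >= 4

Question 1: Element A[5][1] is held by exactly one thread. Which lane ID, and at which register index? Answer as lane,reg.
r: 5->gid=5,r8=0  c: 1->c8=0,tid=0,i&1=1
L=5*4+0=20  i=0*4+0*2+1=1

20,1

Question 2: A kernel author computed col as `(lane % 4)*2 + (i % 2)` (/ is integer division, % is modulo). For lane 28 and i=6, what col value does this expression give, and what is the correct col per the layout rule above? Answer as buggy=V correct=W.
`(lane % 4)*2 + (i % 2)`[28,6]->0
L=28->gid=28>>2=7, tid=28&3=0
[6]->row 7+8=15  col 0·2+0+8=8
col: 0 vs 8

buggy=0 correct=8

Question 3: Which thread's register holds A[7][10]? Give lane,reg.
r: 7->gid=7,r8=0  c: 10->c8=1,tid=1,i&1=0
L=7*4+1=29  i=1*4+0*2+0=4

29,4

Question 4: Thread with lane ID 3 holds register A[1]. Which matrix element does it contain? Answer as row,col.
0,7

lane 3: G=0 (3/4), T=3 (3%4)
i=1: r=0+0=0, c=3*2+1+0=7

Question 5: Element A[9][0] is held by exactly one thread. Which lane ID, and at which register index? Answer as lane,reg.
4,2

r=9⇒gr=1,Rb=1  c=0⇒Cb=0,th=0,odd=0
L=1*4+0=4  i=0*4+1*2+0=2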